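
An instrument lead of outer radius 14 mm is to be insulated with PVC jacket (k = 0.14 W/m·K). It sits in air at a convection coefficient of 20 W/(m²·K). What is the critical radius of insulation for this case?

r_cr ≈ 7 mm

For a cylinder r_cr = k/h = 0.14/20
r_cr = 7 mm; since the bare radius (14 mm) is above r_cr, any added insulation will reduce heat loss.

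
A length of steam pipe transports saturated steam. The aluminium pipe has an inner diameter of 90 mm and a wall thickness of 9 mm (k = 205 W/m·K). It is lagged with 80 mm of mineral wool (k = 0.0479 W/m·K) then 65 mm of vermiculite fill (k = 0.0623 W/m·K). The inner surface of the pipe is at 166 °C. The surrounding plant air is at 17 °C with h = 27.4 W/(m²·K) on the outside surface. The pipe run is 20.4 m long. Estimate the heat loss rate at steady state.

For a radial system each layer contributes R = ln(r_out/r_in)/(2πkL); films add R = 1/(hA).
R_aluminium pipe wall = ln(54/45)/(2π×205×20.4) = 6.939×10^-6 K/W
R_mineral wool = ln(134/54)/(2π×0.0479×20.4) = 0.148 K/W
R_vermiculite fill = ln(199/134)/(2π×0.0623×20.4) = 0.04952 K/W
R_outer film = 1/(h_o·2πr_oL) = 1/(27.4×2π×0.199×20.4) = 0.001431 K/W
R_total = 0.199 K/W
Q = ΔT/R_total = 149/0.199

Q ≈ 749 W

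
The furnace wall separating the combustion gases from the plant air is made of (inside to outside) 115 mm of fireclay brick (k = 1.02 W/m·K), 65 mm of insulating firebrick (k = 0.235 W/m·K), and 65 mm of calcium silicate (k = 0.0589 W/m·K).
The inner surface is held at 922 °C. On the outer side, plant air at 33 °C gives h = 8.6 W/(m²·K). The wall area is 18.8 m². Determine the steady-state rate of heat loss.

Model the wall as resistances in series:
R_fireclay brick = L/(kA) = 0.115/(1.02×18.8) = 0.005997 K/W
R_insulating firebrick = L/(kA) = 0.065/(0.235×18.8) = 0.01471 K/W
R_calcium silicate = L/(kA) = 0.065/(0.0589×18.8) = 0.0587 K/W
R_outer film = 1/(h_o·A) = 1/(8.6×18.8) = 0.006185 K/W
R_total = 0.08559 K/W
Q = ΔT / R_total = 889 / 0.08559

Q ≈ 10400 W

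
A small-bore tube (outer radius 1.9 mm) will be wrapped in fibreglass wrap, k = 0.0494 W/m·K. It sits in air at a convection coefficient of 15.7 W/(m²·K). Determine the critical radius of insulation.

For a cylinder r_cr = k/h = 0.0494/15.7
r_cr = 3.15 mm; since the bare radius (1.9 mm) is below r_cr, adding a thin layer of insulation will *increase* heat loss.

r_cr ≈ 3.15 mm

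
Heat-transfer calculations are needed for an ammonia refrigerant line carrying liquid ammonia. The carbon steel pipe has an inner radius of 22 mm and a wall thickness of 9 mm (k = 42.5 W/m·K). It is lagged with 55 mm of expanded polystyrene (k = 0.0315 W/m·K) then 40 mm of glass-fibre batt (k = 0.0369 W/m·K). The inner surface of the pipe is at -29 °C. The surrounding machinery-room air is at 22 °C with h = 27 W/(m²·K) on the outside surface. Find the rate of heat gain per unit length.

Per-layer cylindrical resistances, series-summed:
R_carbon steel pipe wall = ln(31/22)/(2π×42.5×1) = 0.001284 K/W
R_expanded polystyrene = ln(86/31)/(2π×0.0315×1) = 5.155 K/W
R_glass-fibre batt = ln(126/86)/(2π×0.0369×1) = 1.647 K/W
R_outer film = 1/(h_o·2πr_oL) = 1/(27×2π×0.126×1) = 0.04678 K/W
R_total = 6.851 K/W
Q = ΔT/R_total = 51/6.851

q′ ≈ 7.44 W/m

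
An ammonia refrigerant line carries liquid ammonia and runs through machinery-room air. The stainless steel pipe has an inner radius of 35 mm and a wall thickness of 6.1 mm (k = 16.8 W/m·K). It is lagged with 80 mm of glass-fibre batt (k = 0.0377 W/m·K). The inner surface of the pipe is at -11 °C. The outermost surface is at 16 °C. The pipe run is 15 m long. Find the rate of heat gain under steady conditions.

Q ≈ 88.7 W

Treating each annulus and film as a series resistance:
R_stainless steel pipe wall = ln(41.1/35)/(2π×16.8×15) = 1.015×10^-4 K/W
R_glass-fibre batt = ln(121.1/41.1)/(2π×0.0377×15) = 0.3041 K/W
R_total = 0.3042 K/W
Q = ΔT/R_total = 27/0.3042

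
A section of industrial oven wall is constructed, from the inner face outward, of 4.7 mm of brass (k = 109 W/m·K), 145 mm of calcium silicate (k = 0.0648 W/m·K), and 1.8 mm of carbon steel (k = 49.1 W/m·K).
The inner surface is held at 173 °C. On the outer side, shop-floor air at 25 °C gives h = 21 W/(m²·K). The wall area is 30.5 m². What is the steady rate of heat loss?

Q ≈ 1980 W

Using the resistance-network approach (series):
R_brass = L/(kA) = 0.0047/(109×30.5) = 1.414×10^-6 K/W
R_calcium silicate = L/(kA) = 0.145/(0.0648×30.5) = 0.07337 K/W
R_carbon steel = L/(kA) = 0.0018/(49.1×30.5) = 1.202×10^-6 K/W
R_outer film = 1/(h_o·A) = 1/(21×30.5) = 0.001561 K/W
R_total = 0.07493 K/W
Q = ΔT / R_total = 148 / 0.07493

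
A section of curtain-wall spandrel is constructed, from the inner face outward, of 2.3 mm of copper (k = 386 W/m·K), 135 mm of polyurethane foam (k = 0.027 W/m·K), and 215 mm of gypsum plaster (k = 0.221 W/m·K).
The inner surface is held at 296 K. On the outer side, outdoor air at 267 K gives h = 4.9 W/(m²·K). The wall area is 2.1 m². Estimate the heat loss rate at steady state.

Q ≈ 9.86 W

Series thermal resistances:
R_copper = L/(kA) = 0.0023/(386×2.1) = 2.837×10^-6 K/W
R_polyurethane foam = L/(kA) = 0.135/(0.027×2.1) = 2.381 K/W
R_gypsum plaster = L/(kA) = 0.215/(0.221×2.1) = 0.4633 K/W
R_outer film = 1/(h_o·A) = 1/(4.9×2.1) = 0.09718 K/W
R_total = 2.941 K/W
Q = ΔT / R_total = 29 / 2.941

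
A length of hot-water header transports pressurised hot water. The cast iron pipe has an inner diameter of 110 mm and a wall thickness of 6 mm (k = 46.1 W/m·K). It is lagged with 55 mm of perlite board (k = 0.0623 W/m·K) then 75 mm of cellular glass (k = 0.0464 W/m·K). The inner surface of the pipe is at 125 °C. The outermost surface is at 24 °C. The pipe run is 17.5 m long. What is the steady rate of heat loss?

Q ≈ 527 W

Treating each annulus and film as a series resistance:
R_cast iron pipe wall = ln(61/55)/(2π×46.1×17.5) = 2.043×10^-5 K/W
R_perlite board = ln(116/61)/(2π×0.0623×17.5) = 0.09382 K/W
R_cellular glass = ln(191/116)/(2π×0.0464×17.5) = 0.09774 K/W
R_total = 0.1916 K/W
Q = ΔT/R_total = 101/0.1916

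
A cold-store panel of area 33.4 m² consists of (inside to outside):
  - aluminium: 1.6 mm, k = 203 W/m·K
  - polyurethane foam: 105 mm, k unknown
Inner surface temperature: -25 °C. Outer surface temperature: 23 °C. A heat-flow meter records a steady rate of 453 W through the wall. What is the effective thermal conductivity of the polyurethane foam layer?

k ≈ 0.0297 W/(m·K)

Using the resistance-network approach (series):
R_aluminium = L/(kA) = 0.0016/(203×33.4) = 2.36×10^-7 K/W
Sum of known resistances R_other = 2.36×10^-7 K/W
Total R = ΔT/Q = 48/453 = 0.106 K/W
R_polyurethane foam = R_total − R_other = 0.106 K/W
k = L/(R·A) = 0.105/(0.106×33.4)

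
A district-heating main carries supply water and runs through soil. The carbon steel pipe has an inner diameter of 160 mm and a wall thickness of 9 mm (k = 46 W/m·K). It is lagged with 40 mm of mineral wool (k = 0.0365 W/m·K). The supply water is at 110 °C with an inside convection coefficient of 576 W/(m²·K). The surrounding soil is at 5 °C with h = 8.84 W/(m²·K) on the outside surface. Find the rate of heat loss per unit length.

Per-layer cylindrical resistances, series-summed:
R_inner film = 1/(h_i·2πr₁L) = 1/(576×2π×0.08×1) = 0.003454 K/W
R_carbon steel pipe wall = ln(89/80)/(2π×46×1) = 3.689×10^-4 K/W
R_mineral wool = ln(129/89)/(2π×0.0365×1) = 1.618 K/W
R_outer film = 1/(h_o·2πr_oL) = 1/(8.84×2π×0.129×1) = 0.1396 K/W
R_total = 1.762 K/W
Q = ΔT/R_total = 105/1.762

q′ ≈ 59.6 W/m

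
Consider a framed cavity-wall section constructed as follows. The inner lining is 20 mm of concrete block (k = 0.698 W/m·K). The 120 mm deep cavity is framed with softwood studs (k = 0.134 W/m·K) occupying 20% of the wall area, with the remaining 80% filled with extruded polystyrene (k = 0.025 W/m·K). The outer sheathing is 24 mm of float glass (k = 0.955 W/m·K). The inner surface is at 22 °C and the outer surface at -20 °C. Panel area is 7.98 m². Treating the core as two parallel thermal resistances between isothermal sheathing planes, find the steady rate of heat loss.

Q ≈ 128 W

Sheathing layers in series; stud and cavity paths in parallel between them.
R_inner = 0.02/(0.698×7.98) = 0.003591 K/W
R_stud  = 0.12/(0.134×0.2×7.98) = 0.5611 K/W
R_cav   = 0.12/(0.025×0.8×7.98) = 0.7519 K/W
1/R_core = 1/R_stud + 1/R_cav → R_core = 0.3213 K/W
R_outer = 0.024/(0.955×7.98) = 0.003149 K/W
R_total = 0.3281 K/W
Q = ΔT/R_total = 42/0.3281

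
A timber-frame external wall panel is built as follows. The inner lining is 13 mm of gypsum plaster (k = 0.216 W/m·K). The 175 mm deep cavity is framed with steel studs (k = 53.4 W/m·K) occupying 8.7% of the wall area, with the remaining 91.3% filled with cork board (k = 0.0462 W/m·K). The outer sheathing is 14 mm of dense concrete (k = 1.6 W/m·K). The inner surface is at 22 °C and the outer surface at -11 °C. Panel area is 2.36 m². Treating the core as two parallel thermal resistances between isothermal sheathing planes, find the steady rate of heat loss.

Q ≈ 733 W

Sheathing layers in series; stud and cavity paths in parallel between them.
R_inner = 0.013/(0.216×2.36) = 0.0255 K/W
R_stud  = 0.175/(53.4×0.087×2.36) = 0.01596 K/W
R_cav   = 0.175/(0.0462×0.913×2.36) = 1.758 K/W
1/R_core = 1/R_stud + 1/R_cav → R_core = 0.01582 K/W
R_outer = 0.014/(1.6×2.36) = 0.003708 K/W
R_total = 0.04503 K/W
Q = ΔT/R_total = 33/0.04503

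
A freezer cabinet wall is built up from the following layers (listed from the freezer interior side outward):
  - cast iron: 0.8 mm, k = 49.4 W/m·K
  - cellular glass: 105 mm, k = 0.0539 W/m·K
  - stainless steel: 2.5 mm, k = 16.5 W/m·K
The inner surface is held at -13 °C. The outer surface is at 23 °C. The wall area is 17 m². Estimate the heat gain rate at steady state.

Q ≈ 314 W

Model the wall as resistances in series:
R_cast iron = L/(kA) = 0.0008/(49.4×17) = 9.526×10^-7 K/W
R_cellular glass = L/(kA) = 0.105/(0.0539×17) = 0.1146 K/W
R_stainless steel = L/(kA) = 0.0025/(16.5×17) = 8.913×10^-6 K/W
R_total = 0.1146 K/W
Q = ΔT / R_total = 36 / 0.1146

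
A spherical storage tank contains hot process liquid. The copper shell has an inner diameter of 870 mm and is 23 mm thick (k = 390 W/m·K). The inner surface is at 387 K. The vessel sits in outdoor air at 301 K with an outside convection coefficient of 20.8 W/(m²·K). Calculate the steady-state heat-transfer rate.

Q ≈ 4710 W

For a spherical shell R = (1/r₁ − 1/r₂)/(4πk); film R = 1/(h·4πr²). In series:
R_copper shell = (1/0.435 − 1/0.458)/(4π×390) = 2.356×10^-5 K/W
R_outer film = 1/(h·4πr_o²) = 1/(20.8×4π×0.458²) = 0.01824 K/W
R_total = 0.01826 K/W
Q = ΔT/R_total = 86/0.01826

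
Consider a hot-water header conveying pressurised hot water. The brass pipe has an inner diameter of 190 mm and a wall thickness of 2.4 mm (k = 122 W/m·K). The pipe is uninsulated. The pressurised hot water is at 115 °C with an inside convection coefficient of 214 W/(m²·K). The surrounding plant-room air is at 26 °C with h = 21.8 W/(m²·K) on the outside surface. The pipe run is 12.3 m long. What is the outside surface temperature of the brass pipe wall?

Radial resistances (cylindrical: R_cond = ln(r_o/r_i)/(2πkL), R_conv = 1/(h·2πrL)):
R_inner film = 1/(h_i·2πr₁L) = 1/(214×2π×0.095×12.3) = 6.365×10^-4 K/W
R_brass pipe wall = ln(97.4/95)/(2π×122×12.3) = 2.646×10^-6 K/W
R_outer film = 1/(h_o·2πr_oL) = 1/(21.8×2π×0.0974×12.3) = 0.006094 K/W
R_total = 0.006733 K/W
Q = ΔT/R_total = 89/0.006733
Q = 13200 W
T_interface = T_inner − Q·ΣR(inner→interface) = 115 − 13200×6.391×10^-4

T ≈ 107 °C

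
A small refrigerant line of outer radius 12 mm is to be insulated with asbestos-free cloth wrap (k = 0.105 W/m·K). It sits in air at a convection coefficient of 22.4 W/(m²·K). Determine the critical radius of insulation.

For a cylinder r_cr = k/h = 0.105/22.4
r_cr = 4.69 mm; since the bare radius (12 mm) is above r_cr, any added insulation will reduce heat loss.

r_cr ≈ 4.69 mm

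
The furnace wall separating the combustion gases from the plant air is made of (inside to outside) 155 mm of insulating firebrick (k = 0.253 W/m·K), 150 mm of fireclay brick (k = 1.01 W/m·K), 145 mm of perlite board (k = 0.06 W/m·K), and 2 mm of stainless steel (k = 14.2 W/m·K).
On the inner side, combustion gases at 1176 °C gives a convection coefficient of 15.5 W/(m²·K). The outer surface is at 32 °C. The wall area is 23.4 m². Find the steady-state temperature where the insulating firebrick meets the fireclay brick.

T ≈ 937 °C

Series thermal resistances:
R_inner film = 1/(h_i·A) = 1/(15.5×23.4) = 0.002757 K/W
R_insulating firebrick = L/(kA) = 0.155/(0.253×23.4) = 0.02618 K/W
R_fireclay brick = L/(kA) = 0.15/(1.01×23.4) = 0.006347 K/W
R_perlite board = L/(kA) = 0.145/(0.06×23.4) = 0.1033 K/W
R_stainless steel = L/(kA) = 0.002/(14.2×23.4) = 6.019×10^-6 K/W
R_total = 0.1386 K/W;  Q = ΔT/R_total = 1144/0.1386 = 8256 W
T_interface = T_inner − Q·ΣR(inner→interface) = 1176 − 8260×0.02894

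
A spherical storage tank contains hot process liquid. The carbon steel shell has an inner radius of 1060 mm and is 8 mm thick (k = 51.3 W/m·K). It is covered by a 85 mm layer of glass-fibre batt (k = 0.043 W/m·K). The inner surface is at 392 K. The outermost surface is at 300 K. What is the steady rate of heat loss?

Spherical conduction: R = (1/r_in − 1/r_out)/(4πk) per layer; series-sum.
R_carbon steel shell = (1/1.06 − 1/1.068)/(4π×51.3) = 1.096×10^-5 K/W
R_glass-fibre batt = (1/1.068 − 1/1.153)/(4π×0.043) = 0.1277 K/W
R_total = 0.1278 K/W
Q = ΔT/R_total = 92/0.1278

Q ≈ 720 W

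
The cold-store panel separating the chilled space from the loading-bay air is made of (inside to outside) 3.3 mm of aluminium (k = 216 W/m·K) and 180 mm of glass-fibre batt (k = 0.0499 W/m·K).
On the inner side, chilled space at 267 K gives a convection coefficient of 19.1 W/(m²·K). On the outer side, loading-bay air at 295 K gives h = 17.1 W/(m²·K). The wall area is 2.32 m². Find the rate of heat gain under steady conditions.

Q ≈ 17.5 W

Model the wall as resistances in series:
R_inner film = 1/(h_i·A) = 1/(19.1×2.32) = 0.02257 K/W
R_aluminium = L/(kA) = 0.0033/(216×2.32) = 6.585×10^-6 K/W
R_glass-fibre batt = L/(kA) = 0.18/(0.0499×2.32) = 1.555 K/W
R_outer film = 1/(h_o·A) = 1/(17.1×2.32) = 0.02521 K/W
R_total = 1.603 K/W
Q = ΔT / R_total = 28 / 1.603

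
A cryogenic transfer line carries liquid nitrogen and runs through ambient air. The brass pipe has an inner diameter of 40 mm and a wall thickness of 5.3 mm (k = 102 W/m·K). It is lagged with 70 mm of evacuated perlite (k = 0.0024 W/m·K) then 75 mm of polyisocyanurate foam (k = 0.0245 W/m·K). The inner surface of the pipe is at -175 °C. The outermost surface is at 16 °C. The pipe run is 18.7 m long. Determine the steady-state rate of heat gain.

Q ≈ 38.9 W

Treating each annulus and film as a series resistance:
R_brass pipe wall = ln(25.3/20)/(2π×102×18.7) = 1.961×10^-5 K/W
R_evacuated perlite = ln(95.3/25.3)/(2π×0.0024×18.7) = 4.703 K/W
R_polyisocyanurate foam = ln(170.3/95.3)/(2π×0.0245×18.7) = 0.2017 K/W
R_total = 4.905 K/W
Q = ΔT/R_total = 191/4.905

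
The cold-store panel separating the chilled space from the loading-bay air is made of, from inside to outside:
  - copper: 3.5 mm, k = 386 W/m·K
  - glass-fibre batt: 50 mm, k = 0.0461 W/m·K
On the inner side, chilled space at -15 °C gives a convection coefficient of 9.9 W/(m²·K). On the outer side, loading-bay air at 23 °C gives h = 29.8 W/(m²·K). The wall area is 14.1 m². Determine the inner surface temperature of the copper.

T ≈ -11.9 °C

Treating each layer as a thermal resistance in series:
R_inner film = 1/(h_i·A) = 1/(9.9×14.1) = 0.007164 K/W
R_copper = L/(kA) = 0.0035/(386×14.1) = 6.431×10^-7 K/W
R_glass-fibre batt = L/(kA) = 0.05/(0.0461×14.1) = 0.07692 K/W
R_outer film = 1/(h_o·A) = 1/(29.8×14.1) = 0.00238 K/W
R_total = 0.08647 K/W;  Q = ΔT/R_total = 38/0.08647 = 439.5 W
T_interface = T_inner + Q·ΣR(inner→interface) = -15 + 439×0.007164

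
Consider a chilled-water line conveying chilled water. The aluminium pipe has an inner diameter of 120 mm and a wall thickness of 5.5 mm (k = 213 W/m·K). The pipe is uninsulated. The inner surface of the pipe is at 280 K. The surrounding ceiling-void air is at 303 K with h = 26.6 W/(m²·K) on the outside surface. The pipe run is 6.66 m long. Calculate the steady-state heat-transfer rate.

Q ≈ 1680 W

Cylindrical conduction, so R = ln(r₂/r₁)/(2πkL) per layer, in series:
R_aluminium pipe wall = ln(65.5/60)/(2π×213×6.66) = 9.84×10^-6 K/W
R_outer film = 1/(h_o·2πr_oL) = 1/(26.6×2π×0.0655×6.66) = 0.01372 K/W
R_total = 0.01373 K/W
Q = ΔT/R_total = 23/0.01373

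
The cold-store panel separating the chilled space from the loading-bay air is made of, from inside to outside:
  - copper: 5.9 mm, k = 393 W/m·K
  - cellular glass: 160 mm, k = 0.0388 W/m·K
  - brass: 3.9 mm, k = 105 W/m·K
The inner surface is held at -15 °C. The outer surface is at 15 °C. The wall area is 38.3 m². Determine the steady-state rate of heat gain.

Model the wall as resistances in series:
R_copper = L/(kA) = 0.0059/(393×38.3) = 3.92×10^-7 K/W
R_cellular glass = L/(kA) = 0.16/(0.0388×38.3) = 0.1077 K/W
R_brass = L/(kA) = 0.0039/(105×38.3) = 9.698×10^-7 K/W
R_total = 0.1077 K/W
Q = ΔT / R_total = 30 / 0.1077

Q ≈ 279 W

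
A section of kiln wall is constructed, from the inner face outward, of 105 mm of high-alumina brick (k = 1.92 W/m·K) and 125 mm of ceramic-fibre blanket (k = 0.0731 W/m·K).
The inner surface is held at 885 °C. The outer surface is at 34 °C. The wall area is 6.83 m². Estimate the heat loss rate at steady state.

Treating each layer as a thermal resistance in series:
R_high-alumina brick = L/(kA) = 0.105/(1.92×6.83) = 0.008007 K/W
R_ceramic-fibre blanket = L/(kA) = 0.125/(0.0731×6.83) = 0.2504 K/W
R_total = 0.2584 K/W
Q = ΔT / R_total = 851 / 0.2584

Q ≈ 3290 W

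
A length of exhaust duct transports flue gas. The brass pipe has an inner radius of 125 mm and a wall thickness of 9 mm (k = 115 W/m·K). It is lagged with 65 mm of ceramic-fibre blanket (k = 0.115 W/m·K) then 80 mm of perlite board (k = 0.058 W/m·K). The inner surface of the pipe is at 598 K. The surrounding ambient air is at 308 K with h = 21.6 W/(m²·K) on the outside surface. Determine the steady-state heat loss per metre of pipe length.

Treating each annulus and film as a series resistance:
R_brass pipe wall = ln(134/125)/(2π×115×1) = 9.622×10^-5 K/W
R_ceramic-fibre blanket = ln(199/134)/(2π×0.115×1) = 0.5473 K/W
R_perlite board = ln(279/199)/(2π×0.058×1) = 0.9272 K/W
R_outer film = 1/(h_o·2πr_oL) = 1/(21.6×2π×0.279×1) = 0.02641 K/W
R_total = 1.501 K/W
Q = ΔT/R_total = 290/1.501

q′ ≈ 193 W/m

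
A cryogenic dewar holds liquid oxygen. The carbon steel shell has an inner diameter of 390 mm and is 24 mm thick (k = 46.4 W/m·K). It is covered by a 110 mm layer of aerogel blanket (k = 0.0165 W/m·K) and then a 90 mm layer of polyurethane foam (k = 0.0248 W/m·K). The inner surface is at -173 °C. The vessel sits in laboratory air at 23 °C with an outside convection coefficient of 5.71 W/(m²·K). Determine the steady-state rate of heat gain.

Q ≈ 20.5 W

Radial (spherical) resistances in series:
R_carbon steel shell = (1/0.195 − 1/0.219)/(4π×46.4) = 9.638×10^-4 K/W
R_aerogel blanket = (1/0.219 − 1/0.329)/(4π×0.0165) = 7.363 K/W
R_polyurethane foam = (1/0.329 − 1/0.419)/(4π×0.0248) = 2.095 K/W
R_outer film = 1/(h·4πr_o²) = 1/(5.71×4π×0.419²) = 0.07938 K/W
R_total = 9.538 K/W
Q = ΔT/R_total = 196/9.538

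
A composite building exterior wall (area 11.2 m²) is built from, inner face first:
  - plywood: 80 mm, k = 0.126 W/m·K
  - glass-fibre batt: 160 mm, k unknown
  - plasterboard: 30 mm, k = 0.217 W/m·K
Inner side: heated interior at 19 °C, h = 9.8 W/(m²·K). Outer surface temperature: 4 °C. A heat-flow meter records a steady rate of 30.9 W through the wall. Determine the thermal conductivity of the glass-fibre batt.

k ≈ 0.0351 W/(m·K)

Thermal resistances in series:
R_inner film = 1/(h_i·A) = 1/(9.8×11.2) = 0.009111 K/W
R_plywood = L/(kA) = 0.08/(0.126×11.2) = 0.05669 K/W
R_plasterboard = L/(kA) = 0.03/(0.217×11.2) = 0.01234 K/W
Sum of known resistances R_other = 0.07814 K/W
Total R = ΔT/Q = 15/30.9 = 0.4854 K/W
R_glass-fibre batt = R_total − R_other = 0.4073 K/W
k = L/(R·A) = 0.16/(0.4073×11.2)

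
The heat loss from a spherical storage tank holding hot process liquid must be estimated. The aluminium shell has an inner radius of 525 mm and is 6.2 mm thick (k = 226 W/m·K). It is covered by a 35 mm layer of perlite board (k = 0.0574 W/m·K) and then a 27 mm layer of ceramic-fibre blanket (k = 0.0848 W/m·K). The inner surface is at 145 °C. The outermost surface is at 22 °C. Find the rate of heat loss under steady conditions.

Q ≈ 519 W

Each spherical layer contributes R = (1/r_i − 1/r_o)/(4πk):
R_aluminium shell = (1/0.525 − 1/0.5312)/(4π×226) = 7.828×10^-6 K/W
R_perlite board = (1/0.5312 − 1/0.5662)/(4π×0.0574) = 0.1613 K/W
R_ceramic-fibre blanket = (1/0.5662 − 1/0.5932)/(4π×0.0848) = 0.07544 K/W
R_total = 0.2368 K/W
Q = ΔT/R_total = 123/0.2368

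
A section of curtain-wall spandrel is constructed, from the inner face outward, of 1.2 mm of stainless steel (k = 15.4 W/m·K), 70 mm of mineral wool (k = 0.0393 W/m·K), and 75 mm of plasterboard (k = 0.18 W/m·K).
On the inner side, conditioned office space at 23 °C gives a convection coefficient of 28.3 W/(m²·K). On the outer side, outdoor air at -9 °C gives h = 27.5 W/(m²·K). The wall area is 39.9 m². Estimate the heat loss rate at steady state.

Q ≈ 563 W

Model the wall as resistances in series:
R_inner film = 1/(h_i·A) = 1/(28.3×39.9) = 8.856×10^-4 K/W
R_stainless steel = L/(kA) = 0.0012/(15.4×39.9) = 1.953×10^-6 K/W
R_mineral wool = L/(kA) = 0.07/(0.0393×39.9) = 0.04464 K/W
R_plasterboard = L/(kA) = 0.075/(0.18×39.9) = 0.01044 K/W
R_outer film = 1/(h_o·A) = 1/(27.5×39.9) = 9.114×10^-4 K/W
R_total = 0.05688 K/W
Q = ΔT / R_total = 32 / 0.05688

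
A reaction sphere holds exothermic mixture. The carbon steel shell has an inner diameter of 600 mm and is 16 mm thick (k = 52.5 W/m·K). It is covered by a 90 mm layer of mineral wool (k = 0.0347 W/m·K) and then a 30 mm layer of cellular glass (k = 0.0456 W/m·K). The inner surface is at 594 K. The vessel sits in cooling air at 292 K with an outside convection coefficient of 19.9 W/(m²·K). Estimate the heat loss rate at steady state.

Q ≈ 157 W

Spherical conduction: R = (1/r_in − 1/r_out)/(4πk) per layer; series-sum.
R_carbon steel shell = (1/0.3 − 1/0.316)/(4π×52.5) = 2.558×10^-4 K/W
R_mineral wool = (1/0.316 − 1/0.406)/(4π×0.0347) = 1.609 K/W
R_cellular glass = (1/0.406 − 1/0.436)/(4π×0.0456) = 0.2958 K/W
R_outer film = 1/(h·4πr_o²) = 1/(19.9×4π×0.436²) = 0.02104 K/W
R_total = 1.926 K/W
Q = ΔT/R_total = 302/1.926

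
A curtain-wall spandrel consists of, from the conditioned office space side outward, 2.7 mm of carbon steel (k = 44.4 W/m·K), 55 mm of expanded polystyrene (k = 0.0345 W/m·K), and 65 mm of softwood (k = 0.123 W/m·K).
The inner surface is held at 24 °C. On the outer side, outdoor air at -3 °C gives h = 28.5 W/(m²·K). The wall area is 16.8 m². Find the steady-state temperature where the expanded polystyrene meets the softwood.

T ≈ 4.05 °C

Treating each layer as a thermal resistance in series:
R_carbon steel = L/(kA) = 0.0027/(44.4×16.8) = 3.62×10^-6 K/W
R_expanded polystyrene = L/(kA) = 0.055/(0.0345×16.8) = 0.09489 K/W
R_softwood = L/(kA) = 0.065/(0.123×16.8) = 0.03146 K/W
R_outer film = 1/(h_o·A) = 1/(28.5×16.8) = 0.002089 K/W
R_total = 0.1284 K/W;  Q = ΔT/R_total = 27/0.1284 = 210.2 W
T_interface = T_inner − Q·ΣR(inner→interface) = 24 − 210×0.0949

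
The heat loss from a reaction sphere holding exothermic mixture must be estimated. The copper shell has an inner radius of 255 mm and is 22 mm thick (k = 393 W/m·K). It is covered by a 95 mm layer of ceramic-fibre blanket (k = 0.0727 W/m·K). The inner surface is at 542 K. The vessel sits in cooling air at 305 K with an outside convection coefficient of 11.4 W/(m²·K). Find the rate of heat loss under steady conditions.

Q ≈ 224 W

Spherical conduction: R = (1/r_in − 1/r_out)/(4πk) per layer; series-sum.
R_copper shell = (1/0.255 − 1/0.277)/(4π×393) = 6.307×10^-5 K/W
R_ceramic-fibre blanket = (1/0.277 − 1/0.372)/(4π×0.0727) = 1.009 K/W
R_outer film = 1/(h·4πr_o²) = 1/(11.4×4π×0.372²) = 0.05044 K/W
R_total = 1.06 K/W
Q = ΔT/R_total = 237/1.06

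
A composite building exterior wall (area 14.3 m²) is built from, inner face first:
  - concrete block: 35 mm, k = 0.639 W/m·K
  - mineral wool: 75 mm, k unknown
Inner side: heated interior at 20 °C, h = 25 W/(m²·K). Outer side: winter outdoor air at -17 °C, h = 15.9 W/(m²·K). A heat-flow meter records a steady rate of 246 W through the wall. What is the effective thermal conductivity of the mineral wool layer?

Thermal resistances in series:
R_inner film = 1/(h_i·A) = 1/(25×14.3) = 0.002797 K/W
R_concrete block = L/(kA) = 0.035/(0.639×14.3) = 0.00383 K/W
R_outer film = 1/(h_o·A) = 1/(15.9×14.3) = 0.004398 K/W
Sum of known resistances R_other = 0.01103 K/W
Total R = ΔT/Q = 37/246 = 0.1504 K/W
R_mineral wool = R_total − R_other = 0.1394 K/W
k = L/(R·A) = 0.075/(0.1394×14.3)

k ≈ 0.0376 W/(m·K)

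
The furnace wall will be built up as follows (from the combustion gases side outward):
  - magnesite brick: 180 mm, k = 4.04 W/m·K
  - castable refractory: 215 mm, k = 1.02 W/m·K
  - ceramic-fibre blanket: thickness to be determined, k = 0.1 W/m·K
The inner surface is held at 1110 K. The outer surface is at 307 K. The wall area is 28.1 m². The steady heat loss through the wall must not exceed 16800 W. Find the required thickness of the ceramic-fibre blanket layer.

Using the resistance-network approach (series):
R_magnesite brick = L/(kA) = 0.18/(4.04×28.1) = 0.001586 K/W
R_castable refractory = L/(kA) = 0.215/(1.02×28.1) = 0.007501 K/W
Sum of the known resistances R_other = 0.009087 K/W
Required total resistance R_tot = ΔT/Q_allow = 803/16800 = 0.0478 K/W
R_ceramic-fibre blanket = R_tot − R_other = 0.03871 K/W
L = R·k·A = 0.03871×0.1×28.1

L ≈ 109 mm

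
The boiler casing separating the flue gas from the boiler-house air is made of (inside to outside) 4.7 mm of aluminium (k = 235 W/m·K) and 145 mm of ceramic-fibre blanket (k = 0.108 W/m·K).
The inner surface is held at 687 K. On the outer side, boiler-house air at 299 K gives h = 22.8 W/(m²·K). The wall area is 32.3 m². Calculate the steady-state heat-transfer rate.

Q ≈ 9040 W

Treating each layer as a thermal resistance in series:
R_aluminium = L/(kA) = 0.0047/(235×32.3) = 6.192×10^-7 K/W
R_ceramic-fibre blanket = L/(kA) = 0.145/(0.108×32.3) = 0.04157 K/W
R_outer film = 1/(h_o·A) = 1/(22.8×32.3) = 0.001358 K/W
R_total = 0.04292 K/W
Q = ΔT / R_total = 388 / 0.04292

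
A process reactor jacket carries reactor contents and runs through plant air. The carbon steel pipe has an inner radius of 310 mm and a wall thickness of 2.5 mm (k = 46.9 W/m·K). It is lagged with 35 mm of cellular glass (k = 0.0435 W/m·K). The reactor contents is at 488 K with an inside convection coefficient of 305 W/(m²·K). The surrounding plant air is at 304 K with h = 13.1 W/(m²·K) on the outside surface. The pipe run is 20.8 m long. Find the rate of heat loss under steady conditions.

Q ≈ 9000 W

Radial resistances (cylindrical: R_cond = ln(r_o/r_i)/(2πkL), R_conv = 1/(h·2πrL)):
R_inner film = 1/(h_i·2πr₁L) = 1/(305×2π×0.31×20.8) = 8.093×10^-5 K/W
R_carbon steel pipe wall = ln(312.5/310)/(2π×46.9×20.8) = 1.31×10^-6 K/W
R_cellular glass = ln(347.5/312.5)/(2π×0.0435×20.8) = 0.01867 K/W
R_outer film = 1/(h_o·2πr_oL) = 1/(13.1×2π×0.3475×20.8) = 0.001681 K/W
R_total = 0.02044 K/W
Q = ΔT/R_total = 184/0.02044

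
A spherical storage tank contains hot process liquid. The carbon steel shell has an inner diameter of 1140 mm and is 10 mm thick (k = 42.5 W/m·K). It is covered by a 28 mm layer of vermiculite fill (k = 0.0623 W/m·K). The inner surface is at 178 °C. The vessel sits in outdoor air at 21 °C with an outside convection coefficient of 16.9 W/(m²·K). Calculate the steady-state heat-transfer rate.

Q ≈ 1370 W

Spherical conduction: R = (1/r_in − 1/r_out)/(4πk) per layer; series-sum.
R_carbon steel shell = (1/0.57 − 1/0.58)/(4π×42.5) = 5.664×10^-5 K/W
R_vermiculite fill = (1/0.58 − 1/0.608)/(4π×0.0623) = 0.1014 K/W
R_outer film = 1/(h·4πr_o²) = 1/(16.9×4π×0.608²) = 0.01274 K/W
R_total = 0.1142 K/W
Q = ΔT/R_total = 157/0.1142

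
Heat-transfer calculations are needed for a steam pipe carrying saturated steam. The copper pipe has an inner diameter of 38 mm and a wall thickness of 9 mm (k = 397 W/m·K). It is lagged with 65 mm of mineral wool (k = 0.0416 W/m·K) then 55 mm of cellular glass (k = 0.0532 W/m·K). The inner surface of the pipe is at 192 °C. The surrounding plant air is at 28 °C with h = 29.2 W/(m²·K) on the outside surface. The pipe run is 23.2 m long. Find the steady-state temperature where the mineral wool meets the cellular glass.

Per-layer cylindrical resistances, series-summed:
R_copper pipe wall = ln(28/19)/(2π×397×23.2) = 6.701×10^-6 K/W
R_mineral wool = ln(93/28)/(2π×0.0416×23.2) = 0.198 K/W
R_cellular glass = ln(148/93)/(2π×0.0532×23.2) = 0.05991 K/W
R_outer film = 1/(h_o·2πr_oL) = 1/(29.2×2π×0.148×23.2) = 0.001587 K/W
R_total = 0.2595 K/W
Q = ΔT/R_total = 164/0.2595
Q = 632 W
T_interface = T_inner − Q·ΣR(inner→interface) = 192 − 632×0.198

T ≈ 66.9 °C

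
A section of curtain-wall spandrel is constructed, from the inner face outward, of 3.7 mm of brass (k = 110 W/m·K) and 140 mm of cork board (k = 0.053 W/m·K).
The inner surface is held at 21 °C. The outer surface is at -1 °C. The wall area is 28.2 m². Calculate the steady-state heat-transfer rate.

Thermal resistances in series:
R_brass = L/(kA) = 0.0037/(110×28.2) = 1.193×10^-6 K/W
R_cork board = L/(kA) = 0.14/(0.053×28.2) = 0.09367 K/W
R_total = 0.09367 K/W
Q = ΔT / R_total = 22 / 0.09367

Q ≈ 235 W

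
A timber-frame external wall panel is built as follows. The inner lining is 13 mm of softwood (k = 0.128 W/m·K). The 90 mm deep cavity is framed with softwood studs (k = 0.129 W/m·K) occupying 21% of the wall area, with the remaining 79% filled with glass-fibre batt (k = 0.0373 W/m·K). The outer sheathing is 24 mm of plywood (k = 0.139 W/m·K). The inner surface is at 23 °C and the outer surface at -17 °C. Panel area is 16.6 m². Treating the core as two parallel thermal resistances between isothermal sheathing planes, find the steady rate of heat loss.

Sheathing layers in series; stud and cavity paths in parallel between them.
R_inner = 0.013/(0.128×16.6) = 0.006118 K/W
R_stud  = 0.09/(0.129×0.21×16.6) = 0.2001 K/W
R_cav   = 0.09/(0.0373×0.79×16.6) = 0.184 K/W
1/R_core = 1/R_stud + 1/R_cav → R_core = 0.09586 K/W
R_outer = 0.024/(0.139×16.6) = 0.0104 K/W
R_total = 0.1124 K/W
Q = ΔT/R_total = 40/0.1124

Q ≈ 356 W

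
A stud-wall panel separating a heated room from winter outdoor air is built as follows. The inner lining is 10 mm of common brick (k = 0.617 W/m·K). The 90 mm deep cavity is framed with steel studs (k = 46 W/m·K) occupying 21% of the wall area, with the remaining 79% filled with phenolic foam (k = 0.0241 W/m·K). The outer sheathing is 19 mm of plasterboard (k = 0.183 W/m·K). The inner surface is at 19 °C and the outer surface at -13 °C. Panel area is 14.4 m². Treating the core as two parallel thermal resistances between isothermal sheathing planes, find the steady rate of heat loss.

Sheathing layers in series; stud and cavity paths in parallel between them.
R_inner = 0.01/(0.617×14.4) = 0.001126 K/W
R_stud  = 0.09/(46×0.21×14.4) = 6.47×10^-4 K/W
R_cav   = 0.09/(0.0241×0.79×14.4) = 0.3283 K/W
1/R_core = 1/R_stud + 1/R_cav → R_core = 6.457×10^-4 K/W
R_outer = 0.019/(0.183×14.4) = 0.00721 K/W
R_total = 0.008981 K/W
Q = ΔT/R_total = 32/0.008981

Q ≈ 3560 W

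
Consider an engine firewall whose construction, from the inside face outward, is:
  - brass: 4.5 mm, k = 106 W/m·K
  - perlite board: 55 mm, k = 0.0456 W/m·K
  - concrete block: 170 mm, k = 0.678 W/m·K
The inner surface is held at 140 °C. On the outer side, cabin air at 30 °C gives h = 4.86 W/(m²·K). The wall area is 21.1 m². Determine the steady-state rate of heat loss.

Thermal resistances in series:
R_brass = L/(kA) = 0.0045/(106×21.1) = 2.012×10^-6 K/W
R_perlite board = L/(kA) = 0.055/(0.0456×21.1) = 0.05716 K/W
R_concrete block = L/(kA) = 0.17/(0.678×21.1) = 0.01188 K/W
R_outer film = 1/(h_o·A) = 1/(4.86×21.1) = 0.009752 K/W
R_total = 0.0788 K/W
Q = ΔT / R_total = 110 / 0.0788

Q ≈ 1400 W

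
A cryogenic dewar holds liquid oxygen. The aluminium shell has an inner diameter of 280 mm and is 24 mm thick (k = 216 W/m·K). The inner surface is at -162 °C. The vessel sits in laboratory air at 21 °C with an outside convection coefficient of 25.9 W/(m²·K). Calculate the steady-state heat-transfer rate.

Spherical conduction: R = (1/r_in − 1/r_out)/(4πk) per layer; series-sum.
R_aluminium shell = (1/0.14 − 1/0.164)/(4π×216) = 3.851×10^-4 K/W
R_outer film = 1/(h·4πr_o²) = 1/(25.9×4π×0.164²) = 0.1142 K/W
R_total = 0.1146 K/W
Q = ΔT/R_total = 183/0.1146

Q ≈ 1600 W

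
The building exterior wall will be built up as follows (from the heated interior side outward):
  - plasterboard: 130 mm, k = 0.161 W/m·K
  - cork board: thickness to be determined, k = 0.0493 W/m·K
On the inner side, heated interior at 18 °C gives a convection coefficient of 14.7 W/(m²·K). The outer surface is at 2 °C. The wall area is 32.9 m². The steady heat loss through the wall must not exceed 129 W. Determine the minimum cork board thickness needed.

L ≈ 158 mm

Thermal resistances in series:
R_inner film = 1/(h_i·A) = 1/(14.7×32.9) = 0.002068 K/W
R_plasterboard = L/(kA) = 0.13/(0.161×32.9) = 0.02454 K/W
Sum of the known resistances R_other = 0.02661 K/W
Required total resistance R_tot = ΔT/Q_allow = 16/129 = 0.124 K/W
R_cork board = R_tot − R_other = 0.09742 K/W
L = R·k·A = 0.09742×0.0493×32.9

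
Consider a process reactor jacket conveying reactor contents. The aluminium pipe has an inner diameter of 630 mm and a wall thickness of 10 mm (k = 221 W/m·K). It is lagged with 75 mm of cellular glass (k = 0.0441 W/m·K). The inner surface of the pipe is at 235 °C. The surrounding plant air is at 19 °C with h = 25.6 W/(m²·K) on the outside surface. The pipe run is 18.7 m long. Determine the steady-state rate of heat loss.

Q ≈ 5280 W

Treating each annulus and film as a series resistance:
R_aluminium pipe wall = ln(325/315)/(2π×221×18.7) = 1.204×10^-6 K/W
R_cellular glass = ln(400/325)/(2π×0.0441×18.7) = 0.04007 K/W
R_outer film = 1/(h_o·2πr_oL) = 1/(25.6×2π×0.4×18.7) = 8.311×10^-4 K/W
R_total = 0.04091 K/W
Q = ΔT/R_total = 216/0.04091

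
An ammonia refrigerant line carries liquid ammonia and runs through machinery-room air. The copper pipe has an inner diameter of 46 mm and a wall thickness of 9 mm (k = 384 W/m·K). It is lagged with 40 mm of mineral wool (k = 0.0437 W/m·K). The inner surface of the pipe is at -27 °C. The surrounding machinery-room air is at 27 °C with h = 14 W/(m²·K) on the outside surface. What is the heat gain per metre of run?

Radial resistances (cylindrical: R_cond = ln(r_o/r_i)/(2πkL), R_conv = 1/(h·2πrL)):
R_copper pipe wall = ln(32/23)/(2π×384×1) = 1.369×10^-4 K/W
R_mineral wool = ln(72/32)/(2π×0.0437×1) = 2.953 K/W
R_outer film = 1/(h_o·2πr_oL) = 1/(14×2π×0.072×1) = 0.1579 K/W
R_total = 3.111 K/W
Q = ΔT/R_total = 54/3.111

q′ ≈ 17.4 W/m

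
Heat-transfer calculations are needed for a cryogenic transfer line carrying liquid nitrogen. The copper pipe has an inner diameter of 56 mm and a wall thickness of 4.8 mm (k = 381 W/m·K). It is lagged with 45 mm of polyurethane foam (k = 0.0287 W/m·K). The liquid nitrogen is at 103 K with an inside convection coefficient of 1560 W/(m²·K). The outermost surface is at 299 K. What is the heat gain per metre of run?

Treating each annulus and film as a series resistance:
R_inner film = 1/(h_i·2πr₁L) = 1/(1560×2π×0.028×1) = 0.003644 K/W
R_copper pipe wall = ln(32.8/28)/(2π×381×1) = 6.609×10^-5 K/W
R_polyurethane foam = ln(77.8/32.8)/(2π×0.0287×1) = 4.79 K/W
R_total = 4.793 K/W
Q = ΔT/R_total = 196/4.793

q′ ≈ 40.9 W/m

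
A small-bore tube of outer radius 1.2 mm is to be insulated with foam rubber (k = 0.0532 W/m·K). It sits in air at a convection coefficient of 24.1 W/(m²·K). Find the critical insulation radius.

For a cylinder r_cr = k/h = 0.0532/24.1
r_cr = 2.21 mm; since the bare radius (1.2 mm) is below r_cr, adding a thin layer of insulation will *increase* heat loss.

r_cr ≈ 2.21 mm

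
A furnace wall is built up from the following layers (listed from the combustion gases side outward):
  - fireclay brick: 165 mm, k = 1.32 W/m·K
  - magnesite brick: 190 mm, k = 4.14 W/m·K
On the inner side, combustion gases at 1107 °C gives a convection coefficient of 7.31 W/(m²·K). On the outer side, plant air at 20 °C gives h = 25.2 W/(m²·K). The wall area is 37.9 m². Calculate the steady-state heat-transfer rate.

Series thermal resistances:
R_inner film = 1/(h_i·A) = 1/(7.31×37.9) = 0.003609 K/W
R_fireclay brick = L/(kA) = 0.165/(1.32×37.9) = 0.003298 K/W
R_magnesite brick = L/(kA) = 0.19/(4.14×37.9) = 0.001211 K/W
R_outer film = 1/(h_o·A) = 1/(25.2×37.9) = 0.001047 K/W
R_total = 0.009166 K/W
Q = ΔT / R_total = 1087 / 0.009166

Q ≈ 119000 W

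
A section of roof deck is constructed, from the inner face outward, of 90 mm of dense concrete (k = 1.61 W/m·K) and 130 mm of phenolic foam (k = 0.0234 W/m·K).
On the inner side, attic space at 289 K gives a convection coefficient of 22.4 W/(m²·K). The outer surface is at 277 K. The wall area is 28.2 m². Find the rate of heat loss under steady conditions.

Q ≈ 59.8 W

Model the wall as resistances in series:
R_inner film = 1/(h_i·A) = 1/(22.4×28.2) = 0.001583 K/W
R_dense concrete = L/(kA) = 0.09/(1.61×28.2) = 0.001982 K/W
R_phenolic foam = L/(kA) = 0.13/(0.0234×28.2) = 0.197 K/W
R_total = 0.2006 K/W
Q = ΔT / R_total = 12 / 0.2006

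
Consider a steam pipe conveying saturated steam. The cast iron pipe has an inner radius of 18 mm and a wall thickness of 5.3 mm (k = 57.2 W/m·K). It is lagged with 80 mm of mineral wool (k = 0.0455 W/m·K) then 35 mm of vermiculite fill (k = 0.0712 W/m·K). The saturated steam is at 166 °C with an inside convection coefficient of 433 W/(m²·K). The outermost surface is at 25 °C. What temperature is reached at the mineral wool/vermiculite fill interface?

Treating each annulus and film as a series resistance:
R_inner film = 1/(h_i·2πr₁L) = 1/(433×2π×0.018×1) = 0.02042 K/W
R_cast iron pipe wall = ln(23.3/18)/(2π×57.2×1) = 7.181×10^-4 K/W
R_mineral wool = ln(103.3/23.3)/(2π×0.0455×1) = 5.209 K/W
R_vermiculite fill = ln(138.3/103.3)/(2π×0.0712×1) = 0.6522 K/W
R_total = 5.882 K/W
Q = ΔT/R_total = 141/5.882
Q = 24 W/m
T_interface = T_inner − Q·ΣR(inner→interface) = 166 − 24×5.23

T ≈ 40.6 °C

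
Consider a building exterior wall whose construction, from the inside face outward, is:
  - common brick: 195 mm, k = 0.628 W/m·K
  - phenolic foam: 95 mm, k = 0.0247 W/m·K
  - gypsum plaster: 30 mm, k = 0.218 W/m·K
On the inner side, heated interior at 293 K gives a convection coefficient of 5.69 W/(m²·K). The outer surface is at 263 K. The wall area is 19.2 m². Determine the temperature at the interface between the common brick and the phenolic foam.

T ≈ 290 K

Series thermal resistances:
R_inner film = 1/(h_i·A) = 1/(5.69×19.2) = 0.009153 K/W
R_common brick = L/(kA) = 0.195/(0.628×19.2) = 0.01617 K/W
R_phenolic foam = L/(kA) = 0.095/(0.0247×19.2) = 0.2003 K/W
R_gypsum plaster = L/(kA) = 0.03/(0.218×19.2) = 0.007167 K/W
R_total = 0.2328 K/W;  Q = ΔT/R_total = 30/0.2328 = 128.9 W
T_interface = T_inner − Q·ΣR(inner→interface) = 293 − 129×0.02533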